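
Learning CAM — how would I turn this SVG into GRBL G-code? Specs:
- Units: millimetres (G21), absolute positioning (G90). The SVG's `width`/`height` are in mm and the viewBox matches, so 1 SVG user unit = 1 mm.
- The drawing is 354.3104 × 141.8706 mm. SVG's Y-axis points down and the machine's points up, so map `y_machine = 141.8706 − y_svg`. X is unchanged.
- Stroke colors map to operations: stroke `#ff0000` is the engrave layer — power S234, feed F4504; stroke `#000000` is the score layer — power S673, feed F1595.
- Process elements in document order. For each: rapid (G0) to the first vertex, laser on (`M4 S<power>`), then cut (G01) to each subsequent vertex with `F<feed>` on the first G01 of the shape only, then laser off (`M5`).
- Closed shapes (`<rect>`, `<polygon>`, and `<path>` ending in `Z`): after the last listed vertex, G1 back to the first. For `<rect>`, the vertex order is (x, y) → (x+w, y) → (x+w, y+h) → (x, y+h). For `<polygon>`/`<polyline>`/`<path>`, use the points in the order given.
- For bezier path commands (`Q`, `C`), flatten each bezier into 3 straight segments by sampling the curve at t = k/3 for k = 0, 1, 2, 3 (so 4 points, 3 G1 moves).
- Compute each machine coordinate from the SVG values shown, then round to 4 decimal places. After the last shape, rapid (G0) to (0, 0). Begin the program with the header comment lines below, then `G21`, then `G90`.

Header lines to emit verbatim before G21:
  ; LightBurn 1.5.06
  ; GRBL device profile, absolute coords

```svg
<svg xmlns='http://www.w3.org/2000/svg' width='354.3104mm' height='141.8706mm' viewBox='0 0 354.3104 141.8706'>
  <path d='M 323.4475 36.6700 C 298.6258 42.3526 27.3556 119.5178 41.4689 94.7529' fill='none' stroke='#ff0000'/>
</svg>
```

; LightBurn 1.5.06
; GRBL device profile, absolute coords
G21
G90
G0 X323.4475 Y105.2006
M4 S234
G01 X236.1738 Y82.1132 F4504
G01 X102.7860 Y49.9068
G01 X41.4689 Y47.1177
M5
G0 X0.0000 Y0.0000

viewBox `0 0 354.3104 141.8706` with mm width/height → 1 unit = 1 mm. Flip: y_m = 141.8706 − y_svg.

**Shape 1** — `<path>` cubic bezier, stroke `#ff0000` → engrave (S234, F4504). Control points (SVG): P0=(323.4475,36.6700), P1=(298.6258,42.3526), P2=(27.3556,119.5178), P3=(41.4689,94.7529); sampled at t=k/3. Machine vertices: (323.4475,105.2006) → (236.1738,82.1132) → (102.7860,49.9068) → (41.4689,47.1177). Open path.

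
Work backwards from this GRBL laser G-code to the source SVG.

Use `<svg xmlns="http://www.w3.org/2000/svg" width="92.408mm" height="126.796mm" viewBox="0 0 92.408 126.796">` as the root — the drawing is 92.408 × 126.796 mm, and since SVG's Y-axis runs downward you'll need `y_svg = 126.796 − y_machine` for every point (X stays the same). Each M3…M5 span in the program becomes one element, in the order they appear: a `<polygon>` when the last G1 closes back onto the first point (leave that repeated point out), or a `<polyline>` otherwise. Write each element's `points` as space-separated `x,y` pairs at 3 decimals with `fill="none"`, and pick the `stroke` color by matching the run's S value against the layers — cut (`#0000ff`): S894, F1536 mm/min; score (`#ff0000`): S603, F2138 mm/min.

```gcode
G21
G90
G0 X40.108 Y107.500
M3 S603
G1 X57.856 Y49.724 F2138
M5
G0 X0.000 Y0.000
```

<svg xmlns="http://www.w3.org/2000/svg" width="92.408mm" height="126.796mm" viewBox="0 0 92.408 126.796">
  <polyline points="40.108,19.296 57.856,77.072" fill="none" stroke="#ff0000"/>
</svg>

Each laser-on run becomes one SVG element. Flip Y back into SVG space with y_svg = 126.796 − y_machine. Every run uses S603, so all elements get stroke `#ff0000` (score).

Run 1: The run is open, so emit a `<polyline>` with points (Y-flipped): 40.108,19.296 57.856,77.072.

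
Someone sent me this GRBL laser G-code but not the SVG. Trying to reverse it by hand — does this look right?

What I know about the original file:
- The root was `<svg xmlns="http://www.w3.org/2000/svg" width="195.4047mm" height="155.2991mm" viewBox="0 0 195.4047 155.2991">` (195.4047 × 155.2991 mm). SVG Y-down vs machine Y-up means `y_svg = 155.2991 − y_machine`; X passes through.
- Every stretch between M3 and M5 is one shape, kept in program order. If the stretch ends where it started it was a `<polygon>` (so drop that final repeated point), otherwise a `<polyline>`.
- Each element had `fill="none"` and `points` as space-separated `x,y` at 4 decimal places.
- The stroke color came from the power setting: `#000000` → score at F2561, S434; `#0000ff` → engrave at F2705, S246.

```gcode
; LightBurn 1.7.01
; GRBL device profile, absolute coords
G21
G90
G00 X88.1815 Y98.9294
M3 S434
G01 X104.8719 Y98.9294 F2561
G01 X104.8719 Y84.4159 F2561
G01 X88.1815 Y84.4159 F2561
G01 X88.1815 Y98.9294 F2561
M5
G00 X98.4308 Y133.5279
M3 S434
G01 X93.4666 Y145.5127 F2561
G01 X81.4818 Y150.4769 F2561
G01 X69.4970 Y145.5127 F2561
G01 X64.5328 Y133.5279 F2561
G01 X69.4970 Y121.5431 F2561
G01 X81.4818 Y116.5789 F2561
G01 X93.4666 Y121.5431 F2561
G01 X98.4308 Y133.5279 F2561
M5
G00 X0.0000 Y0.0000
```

y_svg = 155.2991 − y_m. Every run uses S434, so all elements get stroke `#000000` (score).

[1] closed run; points: 88.1815,56.3697 104.8719,56.3697 104.8719,70.8832 88.1815,70.8832

[2] closed run; points: 98.4308,21.7712 93.4666,9.7864 81.4818,4.8222 69.4970,9.7864 64.5328,21.7712 69.4970,33.7560 81.4818,38.7202 93.4666,33.7560

<svg xmlns="http://www.w3.org/2000/svg" width="195.4047mm" height="155.2991mm" viewBox="0 0 195.4047 155.2991">
  <polygon points="88.1815,56.3697 104.8719,56.3697 104.8719,70.8832 88.1815,70.8832" fill="none" stroke="#000000"/>
  <polygon points="98.4308,21.7712 93.4666,9.7864 81.4818,4.8222 69.4970,9.7864 64.5328,21.7712 69.4970,33.7560 81.4818,38.7202 93.4666,33.7560" fill="none" stroke="#000000"/>
</svg>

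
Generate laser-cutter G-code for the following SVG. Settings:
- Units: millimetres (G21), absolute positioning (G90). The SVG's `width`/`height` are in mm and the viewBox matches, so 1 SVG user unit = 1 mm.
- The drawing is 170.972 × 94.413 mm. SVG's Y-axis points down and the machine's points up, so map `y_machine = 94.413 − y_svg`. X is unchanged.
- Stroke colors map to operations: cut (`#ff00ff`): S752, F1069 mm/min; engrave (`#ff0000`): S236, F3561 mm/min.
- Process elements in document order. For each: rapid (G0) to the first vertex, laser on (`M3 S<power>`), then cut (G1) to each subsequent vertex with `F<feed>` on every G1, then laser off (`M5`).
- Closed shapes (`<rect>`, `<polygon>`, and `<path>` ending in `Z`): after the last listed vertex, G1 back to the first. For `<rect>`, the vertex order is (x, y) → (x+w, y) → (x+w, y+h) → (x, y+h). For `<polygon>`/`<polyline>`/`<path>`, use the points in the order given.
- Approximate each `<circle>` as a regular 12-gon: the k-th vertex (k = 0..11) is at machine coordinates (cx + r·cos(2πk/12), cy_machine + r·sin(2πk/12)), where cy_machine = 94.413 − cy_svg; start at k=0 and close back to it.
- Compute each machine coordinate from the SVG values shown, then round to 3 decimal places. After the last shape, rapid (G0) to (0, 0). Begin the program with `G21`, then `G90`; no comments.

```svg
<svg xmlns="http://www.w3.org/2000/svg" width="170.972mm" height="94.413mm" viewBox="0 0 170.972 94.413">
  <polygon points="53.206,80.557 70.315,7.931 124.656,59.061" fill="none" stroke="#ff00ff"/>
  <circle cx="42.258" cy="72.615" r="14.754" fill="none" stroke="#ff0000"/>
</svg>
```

G21
G90
G0 X53.206 Y13.856
M3 S752
G1 X70.315 Y86.482 F1069
G1 X124.656 Y35.352 F1069
G1 X53.206 Y13.856 F1069
M5
G0 X57.012 Y21.798
M3 S236
G1 X55.035 Y29.175 F3561
G1 X49.635 Y34.575 F3561
G1 X42.258 Y36.552 F3561
G1 X34.881 Y34.575 F3561
G1 X29.481 Y29.175 F3561
G1 X27.504 Y21.798 F3561
G1 X29.481 Y14.421 F3561
G1 X34.881 Y9.021 F3561
G1 X42.258 Y7.044 F3561
G1 X49.635 Y9.021 F3561
G1 X55.035 Y14.421 F3561
G1 X57.012 Y21.798 F3561
M5
G0 X0.000 Y0.000

1 u = 1 mm; y_m = 94.413 − y.

[1] `<polygon>` regular polygon, #ff00ff→cut S752 F1069: (53.206,13.856) → (70.315,86.482) → (124.656,35.352) → (53.206,13.856) (closed)

[2] `<circle>` circle, #ff0000→engrave S236 F3561: (57.012,21.798) → (55.035,29.175) → (49.635,34.575) → (42.258,36.552) → (34.881,34.575) → (29.481,29.175) → (27.504,21.798) → (29.481,14.421) → (34.881,9.021) → (42.258,7.044) → (49.635,9.021) → (55.035,14.421) → (57.012,21.798) (closed)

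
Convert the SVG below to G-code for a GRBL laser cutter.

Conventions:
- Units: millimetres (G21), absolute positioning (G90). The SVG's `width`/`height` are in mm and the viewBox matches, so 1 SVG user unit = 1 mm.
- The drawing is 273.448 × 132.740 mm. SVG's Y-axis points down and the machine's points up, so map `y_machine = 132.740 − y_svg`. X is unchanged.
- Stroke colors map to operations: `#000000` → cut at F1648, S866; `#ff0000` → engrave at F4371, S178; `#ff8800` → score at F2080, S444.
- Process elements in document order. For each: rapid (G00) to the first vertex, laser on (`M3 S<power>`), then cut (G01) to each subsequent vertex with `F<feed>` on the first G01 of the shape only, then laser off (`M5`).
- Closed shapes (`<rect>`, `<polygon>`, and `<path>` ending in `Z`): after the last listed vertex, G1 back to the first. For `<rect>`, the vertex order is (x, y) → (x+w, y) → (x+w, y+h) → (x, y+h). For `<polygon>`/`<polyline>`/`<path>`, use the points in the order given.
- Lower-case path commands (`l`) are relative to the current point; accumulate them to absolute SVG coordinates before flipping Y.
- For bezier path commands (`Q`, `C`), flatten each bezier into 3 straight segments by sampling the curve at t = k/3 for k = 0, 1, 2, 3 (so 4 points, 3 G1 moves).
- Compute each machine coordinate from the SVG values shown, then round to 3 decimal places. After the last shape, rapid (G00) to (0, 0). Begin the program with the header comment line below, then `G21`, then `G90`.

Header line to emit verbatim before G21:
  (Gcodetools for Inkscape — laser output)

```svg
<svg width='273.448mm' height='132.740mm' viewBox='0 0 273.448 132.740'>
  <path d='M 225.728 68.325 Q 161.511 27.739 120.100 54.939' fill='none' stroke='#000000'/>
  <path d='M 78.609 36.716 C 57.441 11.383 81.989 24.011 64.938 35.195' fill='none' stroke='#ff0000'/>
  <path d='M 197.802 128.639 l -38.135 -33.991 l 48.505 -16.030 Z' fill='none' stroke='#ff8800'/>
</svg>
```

1 u = 1 mm; y_m = 132.740 − y.

[1] `<path>` quadratic bezier, #000000→cut S866 F1648: (225.728,64.415) → (185.451,83.941) → (150.241,88.403) → (120.100,77.801)

[2] `<path>` cubic bezier, #ff0000→engrave S178 F4371: (78.609,96.024) → (69.446,110.163) → (71.357,107.751) → (64.938,97.545)

[3] `<path>` regular polygon, #ff8800→score S444 F2080: (197.802,4.101) → (159.667,38.092) → (208.172,54.122) → (197.802,4.101) (closed)

(Gcodetools for Inkscape — laser output)
G21
G90
G00 X225.728 Y64.415
M3 S866
G01 X185.451 Y83.941 F1648
G01 X150.241 Y88.403
G01 X120.100 Y77.801
M5
G00 X78.609 Y96.024
M3 S178
G01 X69.446 Y110.163 F4371
G01 X71.357 Y107.751
G01 X64.938 Y97.545
M5
G00 X197.802 Y4.101
M3 S444
G01 X159.667 Y38.092 F2080
G01 X208.172 Y54.122
G01 X197.802 Y4.101
M5
G00 X0.000 Y0.000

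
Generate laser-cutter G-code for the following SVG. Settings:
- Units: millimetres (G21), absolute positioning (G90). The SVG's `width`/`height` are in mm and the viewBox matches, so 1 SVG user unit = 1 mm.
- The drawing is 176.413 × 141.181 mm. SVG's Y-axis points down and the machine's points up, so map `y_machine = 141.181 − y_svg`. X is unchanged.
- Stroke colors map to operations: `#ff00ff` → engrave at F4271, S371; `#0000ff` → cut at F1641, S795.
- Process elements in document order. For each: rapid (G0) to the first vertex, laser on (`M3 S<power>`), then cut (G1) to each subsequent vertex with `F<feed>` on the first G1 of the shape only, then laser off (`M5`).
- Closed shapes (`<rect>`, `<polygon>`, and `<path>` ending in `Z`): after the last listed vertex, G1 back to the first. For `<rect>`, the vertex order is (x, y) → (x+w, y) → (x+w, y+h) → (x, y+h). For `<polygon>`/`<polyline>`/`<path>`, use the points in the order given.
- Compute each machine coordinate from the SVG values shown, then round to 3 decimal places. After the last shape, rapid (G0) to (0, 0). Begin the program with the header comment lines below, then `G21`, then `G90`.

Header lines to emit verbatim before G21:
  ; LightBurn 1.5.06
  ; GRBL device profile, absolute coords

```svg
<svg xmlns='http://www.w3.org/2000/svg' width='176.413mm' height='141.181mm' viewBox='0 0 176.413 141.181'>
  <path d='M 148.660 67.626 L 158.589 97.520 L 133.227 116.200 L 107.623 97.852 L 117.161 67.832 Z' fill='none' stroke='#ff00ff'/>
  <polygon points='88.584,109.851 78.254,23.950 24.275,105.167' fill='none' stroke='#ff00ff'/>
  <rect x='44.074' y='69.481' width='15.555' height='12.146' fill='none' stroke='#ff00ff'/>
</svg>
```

; LightBurn 1.5.06
; GRBL device profile, absolute coords
G21
G90
G0 X148.660 Y73.555
M3 S371
G1 X158.589 Y43.661 F4271
G1 X133.227 Y24.981
G1 X107.623 Y43.329
G1 X117.161 Y73.349
G1 X148.660 Y73.555
M5
G0 X88.584 Y31.330
M3 S371
G1 X78.254 Y117.231 F4271
G1 X24.275 Y36.014
G1 X88.584 Y31.330
M5
G0 X44.074 Y71.700
M3 S371
G1 X59.629 Y71.700 F4271
G1 X59.629 Y59.554
G1 X44.074 Y59.554
G1 X44.074 Y71.700
M5
G0 X0.000 Y0.000

Since the viewBox matches the mm dimensions, user units are millimetres directly. The only transform is the Y-flip y_m = 141.181 − y_svg.

Shape 1 is a regular polygon drawn with `<path>`. Its stroke #ff00ff means engrave at S371, F4271. After flipping Y the toolpath is (148.660,73.555) → (158.589,43.661) → (133.227,24.981) → (107.623,43.329) → (117.161,73.349) → (148.660,73.555), returning to the start.

Shape 2 is a closed polygon drawn with `<polygon>`. Its stroke #ff00ff means engrave at S371, F4271. After flipping Y the toolpath is (88.584,31.330) → (78.254,117.231) → (24.275,36.014) → (88.584,31.330), returning to the start.

Shape 3 is a rectangle drawn with `<rect>`. Its stroke #ff00ff means engrave at S371, F4271. After flipping Y the toolpath is (44.074,71.700) → (59.629,71.700) → (59.629,59.554) → (44.074,59.554) → (44.074,71.700), returning to the start.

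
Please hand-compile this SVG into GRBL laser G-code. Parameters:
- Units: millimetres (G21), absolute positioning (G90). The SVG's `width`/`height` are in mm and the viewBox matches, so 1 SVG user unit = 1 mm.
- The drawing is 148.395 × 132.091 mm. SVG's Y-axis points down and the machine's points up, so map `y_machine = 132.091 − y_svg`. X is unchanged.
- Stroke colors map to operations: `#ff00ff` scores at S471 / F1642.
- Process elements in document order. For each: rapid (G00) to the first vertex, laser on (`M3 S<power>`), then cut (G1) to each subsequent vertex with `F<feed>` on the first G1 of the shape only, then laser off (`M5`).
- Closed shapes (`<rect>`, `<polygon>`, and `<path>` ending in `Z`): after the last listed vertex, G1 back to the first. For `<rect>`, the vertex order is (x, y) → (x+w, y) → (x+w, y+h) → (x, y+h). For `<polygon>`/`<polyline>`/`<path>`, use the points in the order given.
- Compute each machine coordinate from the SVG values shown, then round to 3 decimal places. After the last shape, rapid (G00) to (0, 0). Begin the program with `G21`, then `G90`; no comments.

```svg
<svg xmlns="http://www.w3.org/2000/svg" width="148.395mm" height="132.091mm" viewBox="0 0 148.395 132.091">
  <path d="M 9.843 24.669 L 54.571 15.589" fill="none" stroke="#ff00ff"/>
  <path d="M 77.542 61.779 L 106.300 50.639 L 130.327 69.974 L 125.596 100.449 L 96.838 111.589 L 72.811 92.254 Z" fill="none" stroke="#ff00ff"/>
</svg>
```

1 u = 1 mm; y_m = 132.091 − y.

[1] `<path>` line segment, #ff00ff→score S471 F1642: (9.843,107.422) → (54.571,116.502)

[2] `<path>` regular polygon, #ff00ff→score S471 F1642: (77.542,70.312) → (106.300,81.452) → (130.327,62.117) → (125.596,31.642) → (96.838,20.502) → (72.811,39.837) → (77.542,70.312) (closed)

G21
G90
G00 X9.843 Y107.422
M3 S471
G1 X54.571 Y116.502 F1642
M5
G00 X77.542 Y70.312
M3 S471
G1 X106.300 Y81.452 F1642
G1 X130.327 Y62.117
G1 X125.596 Y31.642
G1 X96.838 Y20.502
G1 X72.811 Y39.837
G1 X77.542 Y70.312
M5
G00 X0.000 Y0.000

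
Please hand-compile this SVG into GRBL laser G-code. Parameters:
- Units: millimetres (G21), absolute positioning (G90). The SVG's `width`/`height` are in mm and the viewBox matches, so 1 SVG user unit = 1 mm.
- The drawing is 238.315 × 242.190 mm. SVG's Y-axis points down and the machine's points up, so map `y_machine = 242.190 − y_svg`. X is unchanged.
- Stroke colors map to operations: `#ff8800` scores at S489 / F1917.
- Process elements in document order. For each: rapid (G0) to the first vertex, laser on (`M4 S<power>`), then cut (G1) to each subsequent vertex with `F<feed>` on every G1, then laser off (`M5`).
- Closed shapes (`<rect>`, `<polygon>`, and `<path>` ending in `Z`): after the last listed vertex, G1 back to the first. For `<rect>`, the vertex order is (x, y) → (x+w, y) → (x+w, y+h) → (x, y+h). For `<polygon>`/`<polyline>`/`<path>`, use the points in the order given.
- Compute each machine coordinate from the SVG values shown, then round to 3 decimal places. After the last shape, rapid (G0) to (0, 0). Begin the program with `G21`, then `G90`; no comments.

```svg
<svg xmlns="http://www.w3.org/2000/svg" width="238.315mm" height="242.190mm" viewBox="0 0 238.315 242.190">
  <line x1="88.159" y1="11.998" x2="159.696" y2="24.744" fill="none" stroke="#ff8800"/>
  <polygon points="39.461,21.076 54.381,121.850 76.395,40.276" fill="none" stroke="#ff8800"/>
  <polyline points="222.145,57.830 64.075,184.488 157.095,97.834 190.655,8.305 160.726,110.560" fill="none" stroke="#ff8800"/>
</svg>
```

G21
G90
G0 X88.159 Y230.192
M4 S489
G1 X159.696 Y217.446 F1917
M5
G0 X39.461 Y221.114
M4 S489
G1 X54.381 Y120.340 F1917
G1 X76.395 Y201.914 F1917
G1 X39.461 Y221.114 F1917
M5
G0 X222.145 Y184.360
M4 S489
G1 X64.075 Y57.702 F1917
G1 X157.095 Y144.356 F1917
G1 X190.655 Y233.885 F1917
G1 X160.726 Y131.630 F1917
M5
G0 X0.000 Y0.000

1 u = 1 mm; y_m = 242.190 − y.

[1] `<line>` line segment, #ff8800→score S489 F1917: (88.159,230.192) → (159.696,217.446)

[2] `<polygon>` closed polygon, #ff8800→score S489 F1917: (39.461,221.114) → (54.381,120.340) → (76.395,201.914) → (39.461,221.114) (closed)

[3] `<polyline>` open polyline, #ff8800→score S489 F1917: (222.145,184.360) → (64.075,57.702) → (157.095,144.356) → (190.655,233.885) → (160.726,131.630)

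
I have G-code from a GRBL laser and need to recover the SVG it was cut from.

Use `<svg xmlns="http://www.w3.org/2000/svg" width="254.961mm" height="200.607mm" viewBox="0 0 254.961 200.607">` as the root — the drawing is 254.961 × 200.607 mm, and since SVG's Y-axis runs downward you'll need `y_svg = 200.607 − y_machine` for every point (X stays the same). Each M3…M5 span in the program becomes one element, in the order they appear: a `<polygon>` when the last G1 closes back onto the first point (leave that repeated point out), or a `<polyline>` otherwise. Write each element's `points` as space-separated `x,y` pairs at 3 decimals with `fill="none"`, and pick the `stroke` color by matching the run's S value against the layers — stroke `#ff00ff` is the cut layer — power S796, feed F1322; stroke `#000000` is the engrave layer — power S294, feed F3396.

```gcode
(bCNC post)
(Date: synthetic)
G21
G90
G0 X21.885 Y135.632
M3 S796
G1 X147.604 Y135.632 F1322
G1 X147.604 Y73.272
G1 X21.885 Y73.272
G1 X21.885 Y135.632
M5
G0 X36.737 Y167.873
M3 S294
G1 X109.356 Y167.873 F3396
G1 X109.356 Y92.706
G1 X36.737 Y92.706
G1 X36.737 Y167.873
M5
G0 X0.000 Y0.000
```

Each laser-on run becomes one SVG element. Flip Y back into SVG space with y_svg = 200.607 − y_machine.

Run 1: power S796 maps to stroke `#ff00ff` (cut). The run returns to its start, so emit a `<polygon>` with points (Y-flipped): 21.885,64.975 147.604,64.975 147.604,127.335 21.885,127.335.

Run 2: the run's S294 means `#000000` (engrave). The run returns to its start, so emit a `<polygon>` with points (Y-flipped): 36.737,32.734 109.356,32.734 109.356,107.901 36.737,107.901.

<svg xmlns="http://www.w3.org/2000/svg" width="254.961mm" height="200.607mm" viewBox="0 0 254.961 200.607">
  <polygon points="21.885,64.975 147.604,64.975 147.604,127.335 21.885,127.335" fill="none" stroke="#ff00ff"/>
  <polygon points="36.737,32.734 109.356,32.734 109.356,107.901 36.737,107.901" fill="none" stroke="#000000"/>
</svg>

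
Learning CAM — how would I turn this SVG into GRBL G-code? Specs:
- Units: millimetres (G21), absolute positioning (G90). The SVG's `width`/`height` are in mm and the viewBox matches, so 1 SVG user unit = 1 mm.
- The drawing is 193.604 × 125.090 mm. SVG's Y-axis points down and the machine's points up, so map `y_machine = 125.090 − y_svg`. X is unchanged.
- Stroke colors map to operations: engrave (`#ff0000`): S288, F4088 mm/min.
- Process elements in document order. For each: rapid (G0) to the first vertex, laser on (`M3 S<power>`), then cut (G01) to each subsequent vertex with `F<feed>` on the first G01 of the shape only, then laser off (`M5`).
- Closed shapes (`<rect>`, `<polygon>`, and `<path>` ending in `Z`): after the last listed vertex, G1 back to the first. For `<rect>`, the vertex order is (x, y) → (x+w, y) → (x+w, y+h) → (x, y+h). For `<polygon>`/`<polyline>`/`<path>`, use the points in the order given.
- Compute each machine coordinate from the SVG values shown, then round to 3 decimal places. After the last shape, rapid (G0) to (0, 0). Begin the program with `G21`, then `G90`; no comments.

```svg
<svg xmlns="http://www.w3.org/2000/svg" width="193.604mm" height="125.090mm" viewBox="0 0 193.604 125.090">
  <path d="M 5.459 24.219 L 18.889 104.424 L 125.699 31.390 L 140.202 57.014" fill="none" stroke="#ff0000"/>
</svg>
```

1 u = 1 mm; y_m = 125.090 − y.

[1] `<path>` open polyline, #ff0000→engrave S288 F4088: (5.459,100.871) → (18.889,20.666) → (125.699,93.700) → (140.202,68.076)

G21
G90
G0 X5.459 Y100.871
M3 S288
G01 X18.889 Y20.666 F4088
G01 X125.699 Y93.700
G01 X140.202 Y68.076
M5
G0 X0.000 Y0.000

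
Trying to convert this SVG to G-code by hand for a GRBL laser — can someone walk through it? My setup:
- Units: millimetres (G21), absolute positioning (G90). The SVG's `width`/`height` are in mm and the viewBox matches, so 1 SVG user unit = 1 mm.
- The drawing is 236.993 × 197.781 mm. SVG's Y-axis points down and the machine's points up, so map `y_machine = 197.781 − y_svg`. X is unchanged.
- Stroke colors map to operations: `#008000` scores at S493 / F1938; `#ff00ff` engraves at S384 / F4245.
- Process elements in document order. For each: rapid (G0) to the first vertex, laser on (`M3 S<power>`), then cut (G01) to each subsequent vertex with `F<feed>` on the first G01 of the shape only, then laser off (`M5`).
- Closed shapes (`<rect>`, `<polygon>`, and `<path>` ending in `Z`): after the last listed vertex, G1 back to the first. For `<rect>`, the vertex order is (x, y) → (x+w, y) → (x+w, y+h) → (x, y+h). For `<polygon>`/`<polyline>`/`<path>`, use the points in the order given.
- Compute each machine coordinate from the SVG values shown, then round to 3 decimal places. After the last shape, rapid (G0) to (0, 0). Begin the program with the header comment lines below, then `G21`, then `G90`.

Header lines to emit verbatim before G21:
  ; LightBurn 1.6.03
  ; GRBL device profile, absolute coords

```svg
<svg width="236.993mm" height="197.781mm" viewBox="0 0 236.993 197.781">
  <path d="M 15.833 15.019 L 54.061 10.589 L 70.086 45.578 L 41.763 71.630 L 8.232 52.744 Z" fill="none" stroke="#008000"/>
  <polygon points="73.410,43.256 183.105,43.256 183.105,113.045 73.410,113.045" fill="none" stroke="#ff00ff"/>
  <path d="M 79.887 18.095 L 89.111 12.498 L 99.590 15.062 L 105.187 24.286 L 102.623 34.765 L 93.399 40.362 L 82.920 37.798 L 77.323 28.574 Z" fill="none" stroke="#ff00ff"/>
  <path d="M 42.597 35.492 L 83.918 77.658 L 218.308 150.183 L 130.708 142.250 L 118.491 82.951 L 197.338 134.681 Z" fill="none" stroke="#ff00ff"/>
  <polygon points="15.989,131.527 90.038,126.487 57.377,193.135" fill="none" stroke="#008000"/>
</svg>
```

viewBox `0 0 236.993 197.781` with mm width/height → 1 unit = 1 mm. Flip: y_m = 197.781 − y_svg.

**Shape 1** — `<path>` regular polygon, stroke `#008000` → score (S493, F1938). Machine vertices: (15.833,182.762) → (54.061,187.192) → (70.086,152.203) → (41.763,126.151) → (8.232,145.037) → (15.833,182.762). Closed: final G1 returns to the first vertex.

**Shape 2** — `<polygon>` rectangle, stroke `#ff00ff` → engrave (S384, F4245). Machine vertices: (73.410,154.525) → (183.105,154.525) → (183.105,84.736) → (73.410,84.736) → (73.410,154.525). Closed: final G1 returns to the first vertex.

**Shape 3** — `<path>` regular polygon, stroke `#ff00ff` → engrave (S384, F4245). Machine vertices: (79.887,179.686) → (89.111,185.283) → (99.590,182.719) → (105.187,173.495) → (102.623,163.016) → (93.399,157.419) → (82.920,159.983) → (77.323,169.207) → (79.887,179.686). Closed: final G1 returns to the first vertex.

**Shape 4** — `<path>` closed polygon, stroke `#ff00ff` → engrave (S384, F4245). Machine vertices: (42.597,162.289) → (83.918,120.123) → (218.308,47.598) → (130.708,55.531) → (118.491,114.830) → (197.338,63.100) → (42.597,162.289). Closed: final G1 returns to the first vertex.

**Shape 5** — `<polygon>` regular polygon, stroke `#008000` → score (S493, F1938). Machine vertices: (15.989,66.254) → (90.038,71.294) → (57.377,4.646) → (15.989,66.254). Closed: final G1 returns to the first vertex.

; LightBurn 1.6.03
; GRBL device profile, absolute coords
G21
G90
G0 X15.833 Y182.762
M3 S493
G01 X54.061 Y187.192 F1938
G01 X70.086 Y152.203
G01 X41.763 Y126.151
G01 X8.232 Y145.037
G01 X15.833 Y182.762
M5
G0 X73.410 Y154.525
M3 S384
G01 X183.105 Y154.525 F4245
G01 X183.105 Y84.736
G01 X73.410 Y84.736
G01 X73.410 Y154.525
M5
G0 X79.887 Y179.686
M3 S384
G01 X89.111 Y185.283 F4245
G01 X99.590 Y182.719
G01 X105.187 Y173.495
G01 X102.623 Y163.016
G01 X93.399 Y157.419
G01 X82.920 Y159.983
G01 X77.323 Y169.207
G01 X79.887 Y179.686
M5
G0 X42.597 Y162.289
M3 S384
G01 X83.918 Y120.123 F4245
G01 X218.308 Y47.598
G01 X130.708 Y55.531
G01 X118.491 Y114.830
G01 X197.338 Y63.100
G01 X42.597 Y162.289
M5
G0 X15.989 Y66.254
M3 S493
G01 X90.038 Y71.294 F1938
G01 X57.377 Y4.646
G01 X15.989 Y66.254
M5
G0 X0.000 Y0.000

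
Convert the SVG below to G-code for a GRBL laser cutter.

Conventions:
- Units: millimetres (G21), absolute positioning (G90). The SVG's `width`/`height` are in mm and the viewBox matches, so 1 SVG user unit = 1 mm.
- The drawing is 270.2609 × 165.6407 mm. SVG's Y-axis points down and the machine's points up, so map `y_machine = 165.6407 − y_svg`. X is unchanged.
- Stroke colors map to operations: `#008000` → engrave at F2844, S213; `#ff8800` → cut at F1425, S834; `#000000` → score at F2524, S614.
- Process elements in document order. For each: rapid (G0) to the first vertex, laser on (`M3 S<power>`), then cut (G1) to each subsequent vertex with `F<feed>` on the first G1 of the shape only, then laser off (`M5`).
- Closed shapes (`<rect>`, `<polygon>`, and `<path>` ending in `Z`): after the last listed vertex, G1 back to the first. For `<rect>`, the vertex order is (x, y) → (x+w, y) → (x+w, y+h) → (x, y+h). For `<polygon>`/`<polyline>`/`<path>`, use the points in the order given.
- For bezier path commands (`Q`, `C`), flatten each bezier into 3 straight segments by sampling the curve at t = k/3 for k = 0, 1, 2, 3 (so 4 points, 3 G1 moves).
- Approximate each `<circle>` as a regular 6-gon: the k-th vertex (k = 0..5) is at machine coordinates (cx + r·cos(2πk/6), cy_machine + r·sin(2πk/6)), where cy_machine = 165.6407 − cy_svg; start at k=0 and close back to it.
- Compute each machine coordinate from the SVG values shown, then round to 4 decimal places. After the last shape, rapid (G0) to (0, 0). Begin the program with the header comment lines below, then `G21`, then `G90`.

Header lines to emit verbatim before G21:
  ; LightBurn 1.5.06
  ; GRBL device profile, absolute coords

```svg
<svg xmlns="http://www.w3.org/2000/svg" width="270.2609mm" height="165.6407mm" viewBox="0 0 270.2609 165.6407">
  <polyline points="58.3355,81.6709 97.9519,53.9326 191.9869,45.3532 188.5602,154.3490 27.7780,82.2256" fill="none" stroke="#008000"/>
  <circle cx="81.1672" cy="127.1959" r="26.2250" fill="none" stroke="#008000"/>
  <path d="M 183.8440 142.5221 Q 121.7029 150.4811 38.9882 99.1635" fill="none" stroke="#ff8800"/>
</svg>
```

; LightBurn 1.5.06
; GRBL device profile, absolute coords
G21
G90
G0 X58.3355 Y83.9698
M3 S213
G1 X97.9519 Y111.7081 F2844
G1 X191.9869 Y120.2875
G1 X188.5602 Y11.2917
G1 X27.7780 Y83.4151
M5
G0 X107.3922 Y38.4448
M3 S213
G1 X94.2797 Y61.1563 F2844
G1 X68.0547 Y61.1563
G1 X54.9422 Y38.4448
G1 X68.0547 Y15.7333
G1 X94.2797 Y15.7333
G1 X107.3922 Y38.4448
M5
G0 X183.8440 Y23.1186
M3 S834
G1 X140.1306 Y24.3989 F1425
G1 X91.8454 Y38.8518
G1 X38.9882 Y66.4772
M5
G0 X0.0000 Y0.0000

1 u = 1 mm; y_m = 165.6407 − y.

[1] `<polyline>` open polyline, #008000→engrave S213 F2844: (58.3355,83.9698) → (97.9519,111.7081) → (191.9869,120.2875) → (188.5602,11.2917) → (27.7780,83.4151)

[2] `<circle>` circle, #008000→engrave S213 F2844: (107.3922,38.4448) → (94.2797,61.1563) → (68.0547,61.1563) → (54.9422,38.4448) → (68.0547,15.7333) → (94.2797,15.7333) → (107.3922,38.4448) (closed)

[3] `<path>` quadratic bezier, #ff8800→cut S834 F1425: (183.8440,23.1186) → (140.1306,24.3989) → (91.8454,38.8518) → (38.9882,66.4772)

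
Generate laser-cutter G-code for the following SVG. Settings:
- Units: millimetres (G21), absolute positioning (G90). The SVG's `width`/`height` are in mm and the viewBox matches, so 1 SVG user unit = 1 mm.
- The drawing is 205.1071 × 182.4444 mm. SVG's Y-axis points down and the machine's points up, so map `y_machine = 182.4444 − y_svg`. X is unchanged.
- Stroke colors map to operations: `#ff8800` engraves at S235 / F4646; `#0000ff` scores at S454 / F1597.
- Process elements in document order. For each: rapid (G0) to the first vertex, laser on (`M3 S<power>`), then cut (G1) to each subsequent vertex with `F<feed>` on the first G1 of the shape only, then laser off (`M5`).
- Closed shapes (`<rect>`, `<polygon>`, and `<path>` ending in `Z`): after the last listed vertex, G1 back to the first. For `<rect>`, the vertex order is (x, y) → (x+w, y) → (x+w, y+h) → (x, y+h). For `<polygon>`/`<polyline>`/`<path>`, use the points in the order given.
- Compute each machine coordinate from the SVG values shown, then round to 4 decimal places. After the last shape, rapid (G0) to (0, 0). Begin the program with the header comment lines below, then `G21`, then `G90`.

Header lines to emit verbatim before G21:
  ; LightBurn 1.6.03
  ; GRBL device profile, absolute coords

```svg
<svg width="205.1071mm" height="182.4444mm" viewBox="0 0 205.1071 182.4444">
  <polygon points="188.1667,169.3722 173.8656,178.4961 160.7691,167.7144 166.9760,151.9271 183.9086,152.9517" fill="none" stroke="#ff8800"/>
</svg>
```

; LightBurn 1.6.03
; GRBL device profile, absolute coords
G21
G90
G0 X188.1667 Y13.0722
M3 S235
G1 X173.8656 Y3.9483 F4646
G1 X160.7691 Y14.7300
G1 X166.9760 Y30.5173
G1 X183.9086 Y29.4927
G1 X188.1667 Y13.0722
M5
G0 X0.0000 Y0.0000

Since the viewBox matches the mm dimensions, user units are millimetres directly. The only transform is the Y-flip y_m = 182.4444 − y_svg.

Shape 1 is a regular polygon drawn with `<polygon>`. Its stroke #ff8800 means engrave at S235, F4646. After flipping Y the toolpath is (188.1667,13.0722) → (173.8656,3.9483) → (160.7691,14.7300) → (166.9760,30.5173) → (183.9086,29.4927) → (188.1667,13.0722), returning to the start.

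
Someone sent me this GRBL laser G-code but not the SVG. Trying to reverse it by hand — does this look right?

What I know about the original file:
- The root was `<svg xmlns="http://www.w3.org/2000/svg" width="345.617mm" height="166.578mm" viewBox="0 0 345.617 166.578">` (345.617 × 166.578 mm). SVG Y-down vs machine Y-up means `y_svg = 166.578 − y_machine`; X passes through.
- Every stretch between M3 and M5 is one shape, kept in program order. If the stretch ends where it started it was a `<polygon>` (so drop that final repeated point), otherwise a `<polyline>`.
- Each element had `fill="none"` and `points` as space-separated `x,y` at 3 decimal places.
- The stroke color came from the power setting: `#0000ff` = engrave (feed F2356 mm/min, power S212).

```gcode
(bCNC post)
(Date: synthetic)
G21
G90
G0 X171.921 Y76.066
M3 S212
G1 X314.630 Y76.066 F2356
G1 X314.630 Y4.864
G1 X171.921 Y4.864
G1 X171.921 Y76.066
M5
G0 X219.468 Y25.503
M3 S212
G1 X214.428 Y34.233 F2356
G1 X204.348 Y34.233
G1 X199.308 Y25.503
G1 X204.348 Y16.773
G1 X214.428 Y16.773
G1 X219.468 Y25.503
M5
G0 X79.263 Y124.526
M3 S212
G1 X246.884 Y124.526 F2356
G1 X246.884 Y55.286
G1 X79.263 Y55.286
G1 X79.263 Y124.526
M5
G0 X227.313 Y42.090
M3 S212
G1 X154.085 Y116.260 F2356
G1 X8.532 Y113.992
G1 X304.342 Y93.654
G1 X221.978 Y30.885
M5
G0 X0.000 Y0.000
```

<svg xmlns="http://www.w3.org/2000/svg" width="345.617mm" height="166.578mm" viewBox="0 0 345.617 166.578">
  <polygon points="171.921,90.512 314.630,90.512 314.630,161.714 171.921,161.714" fill="none" stroke="#0000ff"/>
  <polygon points="219.468,141.075 214.428,132.345 204.348,132.345 199.308,141.075 204.348,149.805 214.428,149.805" fill="none" stroke="#0000ff"/>
  <polygon points="79.263,42.052 246.884,42.052 246.884,111.292 79.263,111.292" fill="none" stroke="#0000ff"/>
  <polyline points="227.313,124.488 154.085,50.318 8.532,52.586 304.342,72.924 221.978,135.693" fill="none" stroke="#0000ff"/>
</svg>

Machine Y-up, SVG Y-down with viewBox height 166.578, so y_svg = 166.578 − y_machine; X carries over. Every run uses S212, so all elements get stroke `#0000ff` (engrave).

Run 1: The run returns to its start, so emit a `<polygon>` with points (Y-flipped): 171.921,90.512 314.630,90.512 314.630,161.714 171.921,161.714.

Run 2: The run returns to its start, so emit a `<polygon>` with points (Y-flipped): 219.468,141.075 214.428,132.345 204.348,132.345 199.308,141.075 204.348,149.805 214.428,149.805.

Run 3: The run returns to its start, so emit a `<polygon>` with points (Y-flipped): 79.263,42.052 246.884,42.052 246.884,111.292 79.263,111.292.

Run 4: The run is open, so emit a `<polyline>` with points (Y-flipped): 227.313,124.488 154.085,50.318 8.532,52.586 304.342,72.924 221.978,135.693.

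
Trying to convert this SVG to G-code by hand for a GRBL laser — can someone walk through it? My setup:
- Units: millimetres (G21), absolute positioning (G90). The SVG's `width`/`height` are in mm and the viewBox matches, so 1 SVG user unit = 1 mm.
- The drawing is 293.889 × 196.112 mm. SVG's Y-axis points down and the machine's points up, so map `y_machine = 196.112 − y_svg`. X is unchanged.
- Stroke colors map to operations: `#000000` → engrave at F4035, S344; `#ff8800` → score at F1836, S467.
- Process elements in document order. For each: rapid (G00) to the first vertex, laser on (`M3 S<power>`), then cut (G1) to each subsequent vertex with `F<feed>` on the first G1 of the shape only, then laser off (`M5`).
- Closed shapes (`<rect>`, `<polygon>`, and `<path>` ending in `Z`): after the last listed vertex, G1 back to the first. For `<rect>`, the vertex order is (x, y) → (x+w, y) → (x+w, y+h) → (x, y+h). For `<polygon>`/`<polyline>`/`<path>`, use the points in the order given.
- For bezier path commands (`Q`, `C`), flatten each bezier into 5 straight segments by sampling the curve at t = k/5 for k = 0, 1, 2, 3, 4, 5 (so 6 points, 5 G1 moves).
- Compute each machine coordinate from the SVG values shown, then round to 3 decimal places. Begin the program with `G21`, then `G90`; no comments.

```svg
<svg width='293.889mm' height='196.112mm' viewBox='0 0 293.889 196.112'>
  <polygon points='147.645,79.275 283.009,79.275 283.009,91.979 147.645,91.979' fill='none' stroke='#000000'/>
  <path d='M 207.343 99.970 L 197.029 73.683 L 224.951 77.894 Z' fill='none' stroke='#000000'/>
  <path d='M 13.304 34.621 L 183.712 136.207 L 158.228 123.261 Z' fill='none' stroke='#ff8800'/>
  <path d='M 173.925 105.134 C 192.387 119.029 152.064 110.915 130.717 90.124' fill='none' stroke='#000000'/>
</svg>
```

G21
G90
G00 X147.645 Y116.837
M3 S344
G1 X283.009 Y116.837 F4035
G1 X283.009 Y104.133
G1 X147.645 Y104.133
G1 X147.645 Y116.837
M5
G00 X207.343 Y96.142
M3 S344
G1 X197.029 Y122.429 F4035
G1 X224.951 Y118.218
G1 X207.343 Y96.142
M5
G00 X13.304 Y161.491
M3 S467
G1 X183.712 Y59.905 F1836
G1 X158.228 Y72.851
G1 X13.304 Y161.491
M5
G00 X173.925 Y90.978
M3 S344
G1 X178.570 Y85.207 F4035
G1 X172.839 Y84.271
G1 X160.465 Y87.721
G1 X145.180 Y95.109
G1 X130.717 Y105.988
M5

1 u = 1 mm; y_m = 196.112 − y.

[1] `<polygon>` rectangle, #000000→engrave S344 F4035: (147.645,116.837) → (283.009,116.837) → (283.009,104.133) → (147.645,104.133) → (147.645,116.837) (closed)

[2] `<path>` regular polygon, #000000→engrave S344 F4035: (207.343,96.142) → (197.029,122.429) → (224.951,118.218) → (207.343,96.142) (closed)

[3] `<path>` closed polygon, #ff8800→score S467 F1836: (13.304,161.491) → (183.712,59.905) → (158.228,72.851) → (13.304,161.491) (closed)

[4] `<path>` cubic bezier, #000000→engrave S344 F4035: (173.925,90.978) → (178.570,85.207) → (172.839,84.271) → (160.465,87.721) → (145.180,95.109) → (130.717,105.988)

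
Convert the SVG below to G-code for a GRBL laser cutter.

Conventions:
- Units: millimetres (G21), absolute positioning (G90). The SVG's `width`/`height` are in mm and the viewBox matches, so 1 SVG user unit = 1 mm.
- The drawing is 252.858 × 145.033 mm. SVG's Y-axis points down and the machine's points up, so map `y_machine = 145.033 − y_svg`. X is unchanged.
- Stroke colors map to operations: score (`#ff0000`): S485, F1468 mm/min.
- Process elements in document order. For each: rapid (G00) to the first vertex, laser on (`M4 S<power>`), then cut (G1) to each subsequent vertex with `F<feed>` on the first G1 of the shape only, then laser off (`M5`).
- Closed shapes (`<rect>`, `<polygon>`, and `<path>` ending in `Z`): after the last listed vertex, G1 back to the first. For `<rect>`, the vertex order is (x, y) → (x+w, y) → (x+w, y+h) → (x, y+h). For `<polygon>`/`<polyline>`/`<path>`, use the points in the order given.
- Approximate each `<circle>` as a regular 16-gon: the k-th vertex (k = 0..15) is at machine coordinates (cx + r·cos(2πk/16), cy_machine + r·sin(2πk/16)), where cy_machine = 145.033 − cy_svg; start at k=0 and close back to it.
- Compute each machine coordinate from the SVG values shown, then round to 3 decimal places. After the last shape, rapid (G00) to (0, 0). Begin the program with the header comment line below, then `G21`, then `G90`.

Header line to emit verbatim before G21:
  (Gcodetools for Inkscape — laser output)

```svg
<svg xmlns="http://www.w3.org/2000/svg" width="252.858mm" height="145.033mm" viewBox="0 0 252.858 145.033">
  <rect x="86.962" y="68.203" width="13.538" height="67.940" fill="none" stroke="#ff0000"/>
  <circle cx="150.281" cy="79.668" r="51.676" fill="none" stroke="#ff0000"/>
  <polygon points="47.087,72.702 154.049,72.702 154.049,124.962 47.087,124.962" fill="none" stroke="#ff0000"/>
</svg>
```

(Gcodetools for Inkscape — laser output)
G21
G90
G00 X86.962 Y76.830
M4 S485
G1 X100.500 Y76.830 F1468
G1 X100.500 Y8.890
G1 X86.962 Y8.890
G1 X86.962 Y76.830
M5
G00 X201.957 Y65.365
M4 S485
G1 X198.023 Y85.141 F1468
G1 X186.821 Y101.905
G1 X170.057 Y113.107
G1 X150.281 Y117.041
G1 X130.505 Y113.107
G1 X113.741 Y101.905
G1 X102.539 Y85.141
G1 X98.605 Y65.365
G1 X102.539 Y45.589
G1 X113.741 Y28.825
G1 X130.505 Y17.623
G1 X150.281 Y13.689
G1 X170.057 Y17.623
G1 X186.821 Y28.825
G1 X198.023 Y45.589
G1 X201.957 Y65.365
M5
G00 X47.087 Y72.331
M4 S485
G1 X154.049 Y72.331 F1468
G1 X154.049 Y20.071
G1 X47.087 Y20.071
G1 X47.087 Y72.331
M5
G00 X0.000 Y0.000

1 u = 1 mm; y_m = 145.033 − y.

[1] `<rect>` rectangle, #ff0000→score S485 F1468: (86.962,76.830) → (100.500,76.830) → (100.500,8.890) → (86.962,8.890) → (86.962,76.830) (closed)

[2] `<circle>` circle, #ff0000→score S485 F1468: (201.957,65.365) → (198.023,85.141) → (186.821,101.905) → (170.057,113.107) → (150.281,117.041) → (130.505,113.107) → (113.741,101.905) → (102.539,85.141) → (98.605,65.365) → (102.539,45.589) → (113.741,28.825) → (130.505,17.623) → (150.281,13.689) → (170.057,17.623) → (186.821,28.825) → (198.023,45.589) → (201.957,65.365) (closed)

[3] `<polygon>` rectangle, #ff0000→score S485 F1468: (47.087,72.331) → (154.049,72.331) → (154.049,20.071) → (47.087,20.071) → (47.087,72.331) (closed)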